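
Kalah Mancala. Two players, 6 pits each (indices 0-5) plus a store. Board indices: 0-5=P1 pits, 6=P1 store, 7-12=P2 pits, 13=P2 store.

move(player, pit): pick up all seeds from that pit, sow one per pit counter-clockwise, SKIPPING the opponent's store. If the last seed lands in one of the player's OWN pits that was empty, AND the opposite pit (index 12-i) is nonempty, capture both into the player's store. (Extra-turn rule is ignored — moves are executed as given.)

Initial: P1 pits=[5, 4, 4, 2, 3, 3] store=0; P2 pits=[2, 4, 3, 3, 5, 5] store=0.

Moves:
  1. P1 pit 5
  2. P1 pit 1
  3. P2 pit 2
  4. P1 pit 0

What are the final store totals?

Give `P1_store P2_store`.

Move 1: P1 pit5 -> P1=[5,4,4,2,3,0](1) P2=[3,5,3,3,5,5](0)
Move 2: P1 pit1 -> P1=[5,0,5,3,4,0](5) P2=[0,5,3,3,5,5](0)
Move 3: P2 pit2 -> P1=[5,0,5,3,4,0](5) P2=[0,5,0,4,6,6](0)
Move 4: P1 pit0 -> P1=[0,1,6,4,5,1](5) P2=[0,5,0,4,6,6](0)

Answer: 5 0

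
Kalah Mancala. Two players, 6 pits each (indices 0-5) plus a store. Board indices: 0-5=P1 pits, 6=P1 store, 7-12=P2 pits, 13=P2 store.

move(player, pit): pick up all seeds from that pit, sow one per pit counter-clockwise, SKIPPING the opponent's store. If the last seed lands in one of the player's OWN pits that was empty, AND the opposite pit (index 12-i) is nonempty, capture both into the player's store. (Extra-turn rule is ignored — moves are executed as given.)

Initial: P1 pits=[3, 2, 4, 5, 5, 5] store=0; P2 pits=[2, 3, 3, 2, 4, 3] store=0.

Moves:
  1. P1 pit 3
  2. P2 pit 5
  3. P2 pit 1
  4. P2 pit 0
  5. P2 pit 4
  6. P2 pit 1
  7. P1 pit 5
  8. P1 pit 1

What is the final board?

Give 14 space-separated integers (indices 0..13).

Answer: 1 0 6 1 7 0 4 0 1 7 5 1 1 7

Derivation:
Move 1: P1 pit3 -> P1=[3,2,4,0,6,6](1) P2=[3,4,3,2,4,3](0)
Move 2: P2 pit5 -> P1=[4,3,4,0,6,6](1) P2=[3,4,3,2,4,0](1)
Move 3: P2 pit1 -> P1=[0,3,4,0,6,6](1) P2=[3,0,4,3,5,0](6)
Move 4: P2 pit0 -> P1=[0,3,4,0,6,6](1) P2=[0,1,5,4,5,0](6)
Move 5: P2 pit4 -> P1=[1,4,5,0,6,6](1) P2=[0,1,5,4,0,1](7)
Move 6: P2 pit1 -> P1=[1,4,5,0,6,6](1) P2=[0,0,6,4,0,1](7)
Move 7: P1 pit5 -> P1=[1,4,5,0,6,0](2) P2=[1,1,7,5,1,1](7)
Move 8: P1 pit1 -> P1=[1,0,6,1,7,0](4) P2=[0,1,7,5,1,1](7)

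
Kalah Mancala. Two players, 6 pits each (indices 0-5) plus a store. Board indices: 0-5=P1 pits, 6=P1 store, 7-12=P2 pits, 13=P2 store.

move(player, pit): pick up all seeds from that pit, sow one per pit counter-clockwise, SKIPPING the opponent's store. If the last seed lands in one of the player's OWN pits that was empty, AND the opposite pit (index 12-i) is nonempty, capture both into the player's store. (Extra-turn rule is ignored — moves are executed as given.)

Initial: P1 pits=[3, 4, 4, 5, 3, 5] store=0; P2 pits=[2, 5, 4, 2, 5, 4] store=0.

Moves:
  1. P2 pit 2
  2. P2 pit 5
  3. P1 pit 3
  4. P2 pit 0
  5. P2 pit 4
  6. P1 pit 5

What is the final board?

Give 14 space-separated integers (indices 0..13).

Move 1: P2 pit2 -> P1=[3,4,4,5,3,5](0) P2=[2,5,0,3,6,5](1)
Move 2: P2 pit5 -> P1=[4,5,5,6,3,5](0) P2=[2,5,0,3,6,0](2)
Move 3: P1 pit3 -> P1=[4,5,5,0,4,6](1) P2=[3,6,1,3,6,0](2)
Move 4: P2 pit0 -> P1=[4,5,5,0,4,6](1) P2=[0,7,2,4,6,0](2)
Move 5: P2 pit4 -> P1=[5,6,6,1,4,6](1) P2=[0,7,2,4,0,1](3)
Move 6: P1 pit5 -> P1=[5,6,6,1,4,0](2) P2=[1,8,3,5,1,1](3)

Answer: 5 6 6 1 4 0 2 1 8 3 5 1 1 3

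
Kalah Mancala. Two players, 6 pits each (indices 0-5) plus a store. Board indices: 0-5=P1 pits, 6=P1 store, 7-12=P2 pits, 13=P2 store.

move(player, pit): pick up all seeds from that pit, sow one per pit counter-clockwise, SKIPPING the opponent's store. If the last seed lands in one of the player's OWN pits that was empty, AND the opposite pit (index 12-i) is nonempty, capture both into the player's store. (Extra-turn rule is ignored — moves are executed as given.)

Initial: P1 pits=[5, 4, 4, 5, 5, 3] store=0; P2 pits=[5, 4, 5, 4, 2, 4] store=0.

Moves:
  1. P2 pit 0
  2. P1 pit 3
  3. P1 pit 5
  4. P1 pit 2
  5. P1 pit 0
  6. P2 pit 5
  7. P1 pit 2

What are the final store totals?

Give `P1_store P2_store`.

Answer: 3 1

Derivation:
Move 1: P2 pit0 -> P1=[5,4,4,5,5,3](0) P2=[0,5,6,5,3,5](0)
Move 2: P1 pit3 -> P1=[5,4,4,0,6,4](1) P2=[1,6,6,5,3,5](0)
Move 3: P1 pit5 -> P1=[5,4,4,0,6,0](2) P2=[2,7,7,5,3,5](0)
Move 4: P1 pit2 -> P1=[5,4,0,1,7,1](3) P2=[2,7,7,5,3,5](0)
Move 5: P1 pit0 -> P1=[0,5,1,2,8,2](3) P2=[2,7,7,5,3,5](0)
Move 6: P2 pit5 -> P1=[1,6,2,3,8,2](3) P2=[2,7,7,5,3,0](1)
Move 7: P1 pit2 -> P1=[1,6,0,4,9,2](3) P2=[2,7,7,5,3,0](1)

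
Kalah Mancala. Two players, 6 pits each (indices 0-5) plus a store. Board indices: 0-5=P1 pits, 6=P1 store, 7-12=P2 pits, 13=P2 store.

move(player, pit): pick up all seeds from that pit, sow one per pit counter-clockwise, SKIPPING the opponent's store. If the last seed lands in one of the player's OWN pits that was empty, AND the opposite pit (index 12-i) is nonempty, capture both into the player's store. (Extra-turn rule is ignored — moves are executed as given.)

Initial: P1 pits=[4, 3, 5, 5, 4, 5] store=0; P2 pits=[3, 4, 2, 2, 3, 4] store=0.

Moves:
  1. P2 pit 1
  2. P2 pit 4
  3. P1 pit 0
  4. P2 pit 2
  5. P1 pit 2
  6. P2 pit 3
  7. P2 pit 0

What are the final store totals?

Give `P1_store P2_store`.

Answer: 1 2

Derivation:
Move 1: P2 pit1 -> P1=[4,3,5,5,4,5](0) P2=[3,0,3,3,4,5](0)
Move 2: P2 pit4 -> P1=[5,4,5,5,4,5](0) P2=[3,0,3,3,0,6](1)
Move 3: P1 pit0 -> P1=[0,5,6,6,5,6](0) P2=[3,0,3,3,0,6](1)
Move 4: P2 pit2 -> P1=[0,5,6,6,5,6](0) P2=[3,0,0,4,1,7](1)
Move 5: P1 pit2 -> P1=[0,5,0,7,6,7](1) P2=[4,1,0,4,1,7](1)
Move 6: P2 pit3 -> P1=[1,5,0,7,6,7](1) P2=[4,1,0,0,2,8](2)
Move 7: P2 pit0 -> P1=[1,5,0,7,6,7](1) P2=[0,2,1,1,3,8](2)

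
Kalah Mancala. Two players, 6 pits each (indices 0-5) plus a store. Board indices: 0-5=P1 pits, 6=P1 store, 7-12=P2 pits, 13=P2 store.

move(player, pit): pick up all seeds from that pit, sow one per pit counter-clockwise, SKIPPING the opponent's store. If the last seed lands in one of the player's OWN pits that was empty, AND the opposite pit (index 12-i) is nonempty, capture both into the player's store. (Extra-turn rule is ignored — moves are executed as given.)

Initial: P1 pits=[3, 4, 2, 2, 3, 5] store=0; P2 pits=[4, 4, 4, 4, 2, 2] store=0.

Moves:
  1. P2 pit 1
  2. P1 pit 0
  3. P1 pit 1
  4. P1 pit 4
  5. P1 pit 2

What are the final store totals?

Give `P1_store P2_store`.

Move 1: P2 pit1 -> P1=[3,4,2,2,3,5](0) P2=[4,0,5,5,3,3](0)
Move 2: P1 pit0 -> P1=[0,5,3,3,3,5](0) P2=[4,0,5,5,3,3](0)
Move 3: P1 pit1 -> P1=[0,0,4,4,4,6](1) P2=[4,0,5,5,3,3](0)
Move 4: P1 pit4 -> P1=[0,0,4,4,0,7](2) P2=[5,1,5,5,3,3](0)
Move 5: P1 pit2 -> P1=[0,0,0,5,1,8](3) P2=[5,1,5,5,3,3](0)

Answer: 3 0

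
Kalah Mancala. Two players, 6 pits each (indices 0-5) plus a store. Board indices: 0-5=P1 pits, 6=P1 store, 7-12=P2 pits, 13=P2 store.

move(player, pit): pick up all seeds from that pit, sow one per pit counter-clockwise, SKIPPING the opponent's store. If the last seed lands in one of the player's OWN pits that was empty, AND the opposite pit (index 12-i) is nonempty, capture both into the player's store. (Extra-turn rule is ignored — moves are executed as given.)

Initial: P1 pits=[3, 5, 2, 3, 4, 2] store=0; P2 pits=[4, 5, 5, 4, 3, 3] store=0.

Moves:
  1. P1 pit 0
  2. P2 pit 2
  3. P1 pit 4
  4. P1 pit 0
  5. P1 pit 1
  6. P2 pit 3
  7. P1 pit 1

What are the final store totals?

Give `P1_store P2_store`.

Move 1: P1 pit0 -> P1=[0,6,3,4,4,2](0) P2=[4,5,5,4,3,3](0)
Move 2: P2 pit2 -> P1=[1,6,3,4,4,2](0) P2=[4,5,0,5,4,4](1)
Move 3: P1 pit4 -> P1=[1,6,3,4,0,3](1) P2=[5,6,0,5,4,4](1)
Move 4: P1 pit0 -> P1=[0,7,3,4,0,3](1) P2=[5,6,0,5,4,4](1)
Move 5: P1 pit1 -> P1=[0,0,4,5,1,4](2) P2=[6,7,0,5,4,4](1)
Move 6: P2 pit3 -> P1=[1,1,4,5,1,4](2) P2=[6,7,0,0,5,5](2)
Move 7: P1 pit1 -> P1=[1,0,5,5,1,4](2) P2=[6,7,0,0,5,5](2)

Answer: 2 2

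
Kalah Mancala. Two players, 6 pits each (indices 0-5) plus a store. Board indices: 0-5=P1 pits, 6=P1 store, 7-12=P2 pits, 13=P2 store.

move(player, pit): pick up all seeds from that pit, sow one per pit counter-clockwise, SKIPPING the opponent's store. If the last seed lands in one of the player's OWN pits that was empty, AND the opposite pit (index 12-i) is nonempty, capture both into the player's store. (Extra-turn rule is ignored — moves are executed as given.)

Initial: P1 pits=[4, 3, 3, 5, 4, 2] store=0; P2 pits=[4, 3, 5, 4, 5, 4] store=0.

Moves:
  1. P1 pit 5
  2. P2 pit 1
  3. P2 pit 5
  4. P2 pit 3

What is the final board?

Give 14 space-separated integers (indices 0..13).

Answer: 6 5 4 5 4 0 1 5 0 6 0 7 1 2

Derivation:
Move 1: P1 pit5 -> P1=[4,3,3,5,4,0](1) P2=[5,3,5,4,5,4](0)
Move 2: P2 pit1 -> P1=[4,3,3,5,4,0](1) P2=[5,0,6,5,6,4](0)
Move 3: P2 pit5 -> P1=[5,4,4,5,4,0](1) P2=[5,0,6,5,6,0](1)
Move 4: P2 pit3 -> P1=[6,5,4,5,4,0](1) P2=[5,0,6,0,7,1](2)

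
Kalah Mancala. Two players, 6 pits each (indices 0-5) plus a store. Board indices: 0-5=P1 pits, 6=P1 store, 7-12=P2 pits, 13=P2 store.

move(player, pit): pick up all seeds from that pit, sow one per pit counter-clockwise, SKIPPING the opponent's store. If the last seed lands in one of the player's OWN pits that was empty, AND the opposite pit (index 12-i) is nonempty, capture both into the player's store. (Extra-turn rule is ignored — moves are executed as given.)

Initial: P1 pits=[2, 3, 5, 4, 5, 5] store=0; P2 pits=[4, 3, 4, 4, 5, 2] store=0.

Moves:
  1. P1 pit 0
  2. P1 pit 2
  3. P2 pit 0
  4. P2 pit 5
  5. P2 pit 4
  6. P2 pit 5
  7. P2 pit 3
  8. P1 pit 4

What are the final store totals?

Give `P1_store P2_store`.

Move 1: P1 pit0 -> P1=[0,4,6,4,5,5](0) P2=[4,3,4,4,5,2](0)
Move 2: P1 pit2 -> P1=[0,4,0,5,6,6](1) P2=[5,4,4,4,5,2](0)
Move 3: P2 pit0 -> P1=[0,4,0,5,6,6](1) P2=[0,5,5,5,6,3](0)
Move 4: P2 pit5 -> P1=[1,5,0,5,6,6](1) P2=[0,5,5,5,6,0](1)
Move 5: P2 pit4 -> P1=[2,6,1,6,6,6](1) P2=[0,5,5,5,0,1](2)
Move 6: P2 pit5 -> P1=[2,6,1,6,6,6](1) P2=[0,5,5,5,0,0](3)
Move 7: P2 pit3 -> P1=[3,7,1,6,6,6](1) P2=[0,5,5,0,1,1](4)
Move 8: P1 pit4 -> P1=[3,7,1,6,0,7](2) P2=[1,6,6,1,1,1](4)

Answer: 2 4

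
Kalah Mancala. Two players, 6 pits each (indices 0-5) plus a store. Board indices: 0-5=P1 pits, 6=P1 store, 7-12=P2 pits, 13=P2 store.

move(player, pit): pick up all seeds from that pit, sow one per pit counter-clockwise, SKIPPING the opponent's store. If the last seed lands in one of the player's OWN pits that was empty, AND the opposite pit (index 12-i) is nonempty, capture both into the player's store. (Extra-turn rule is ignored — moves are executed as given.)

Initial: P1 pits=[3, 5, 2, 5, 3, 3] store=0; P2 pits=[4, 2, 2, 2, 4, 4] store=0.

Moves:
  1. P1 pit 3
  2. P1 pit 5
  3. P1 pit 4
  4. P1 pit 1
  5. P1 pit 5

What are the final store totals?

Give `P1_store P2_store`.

Answer: 5 0

Derivation:
Move 1: P1 pit3 -> P1=[3,5,2,0,4,4](1) P2=[5,3,2,2,4,4](0)
Move 2: P1 pit5 -> P1=[3,5,2,0,4,0](2) P2=[6,4,3,2,4,4](0)
Move 3: P1 pit4 -> P1=[3,5,2,0,0,1](3) P2=[7,5,3,2,4,4](0)
Move 4: P1 pit1 -> P1=[3,0,3,1,1,2](4) P2=[7,5,3,2,4,4](0)
Move 5: P1 pit5 -> P1=[3,0,3,1,1,0](5) P2=[8,5,3,2,4,4](0)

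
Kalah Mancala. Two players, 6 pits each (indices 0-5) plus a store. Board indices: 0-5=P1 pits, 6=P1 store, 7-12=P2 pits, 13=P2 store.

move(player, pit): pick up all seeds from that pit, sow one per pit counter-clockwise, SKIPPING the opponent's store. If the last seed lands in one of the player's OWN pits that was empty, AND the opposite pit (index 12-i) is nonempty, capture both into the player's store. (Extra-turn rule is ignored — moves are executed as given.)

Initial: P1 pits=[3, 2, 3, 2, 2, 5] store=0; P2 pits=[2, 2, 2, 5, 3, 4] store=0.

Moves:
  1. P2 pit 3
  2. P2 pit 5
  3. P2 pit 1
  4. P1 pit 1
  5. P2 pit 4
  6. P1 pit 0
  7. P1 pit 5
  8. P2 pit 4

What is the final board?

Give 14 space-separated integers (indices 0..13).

Move 1: P2 pit3 -> P1=[4,3,3,2,2,5](0) P2=[2,2,2,0,4,5](1)
Move 2: P2 pit5 -> P1=[5,4,4,3,2,5](0) P2=[2,2,2,0,4,0](2)
Move 3: P2 pit1 -> P1=[5,4,0,3,2,5](0) P2=[2,0,3,0,4,0](7)
Move 4: P1 pit1 -> P1=[5,0,1,4,3,6](0) P2=[2,0,3,0,4,0](7)
Move 5: P2 pit4 -> P1=[6,1,1,4,3,6](0) P2=[2,0,3,0,0,1](8)
Move 6: P1 pit0 -> P1=[0,2,2,5,4,7](1) P2=[2,0,3,0,0,1](8)
Move 7: P1 pit5 -> P1=[0,2,2,5,4,0](2) P2=[3,1,4,1,1,2](8)
Move 8: P2 pit4 -> P1=[0,2,2,5,4,0](2) P2=[3,1,4,1,0,3](8)

Answer: 0 2 2 5 4 0 2 3 1 4 1 0 3 8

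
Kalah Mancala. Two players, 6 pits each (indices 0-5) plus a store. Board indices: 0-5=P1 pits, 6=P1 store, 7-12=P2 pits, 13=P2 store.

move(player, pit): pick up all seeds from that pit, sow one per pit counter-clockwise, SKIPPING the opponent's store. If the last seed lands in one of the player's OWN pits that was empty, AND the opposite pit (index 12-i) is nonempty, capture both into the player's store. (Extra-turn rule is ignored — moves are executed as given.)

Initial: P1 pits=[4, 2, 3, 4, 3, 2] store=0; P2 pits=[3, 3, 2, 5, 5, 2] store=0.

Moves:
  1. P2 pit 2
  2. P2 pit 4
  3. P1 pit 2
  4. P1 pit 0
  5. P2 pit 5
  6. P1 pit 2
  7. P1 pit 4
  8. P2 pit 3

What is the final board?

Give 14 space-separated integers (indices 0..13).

Move 1: P2 pit2 -> P1=[4,2,3,4,3,2](0) P2=[3,3,0,6,6,2](0)
Move 2: P2 pit4 -> P1=[5,3,4,5,3,2](0) P2=[3,3,0,6,0,3](1)
Move 3: P1 pit2 -> P1=[5,3,0,6,4,3](1) P2=[3,3,0,6,0,3](1)
Move 4: P1 pit0 -> P1=[0,4,1,7,5,4](1) P2=[3,3,0,6,0,3](1)
Move 5: P2 pit5 -> P1=[1,5,1,7,5,4](1) P2=[3,3,0,6,0,0](2)
Move 6: P1 pit2 -> P1=[1,5,0,8,5,4](1) P2=[3,3,0,6,0,0](2)
Move 7: P1 pit4 -> P1=[1,5,0,8,0,5](2) P2=[4,4,1,6,0,0](2)
Move 8: P2 pit3 -> P1=[2,6,1,8,0,5](2) P2=[4,4,1,0,1,1](3)

Answer: 2 6 1 8 0 5 2 4 4 1 0 1 1 3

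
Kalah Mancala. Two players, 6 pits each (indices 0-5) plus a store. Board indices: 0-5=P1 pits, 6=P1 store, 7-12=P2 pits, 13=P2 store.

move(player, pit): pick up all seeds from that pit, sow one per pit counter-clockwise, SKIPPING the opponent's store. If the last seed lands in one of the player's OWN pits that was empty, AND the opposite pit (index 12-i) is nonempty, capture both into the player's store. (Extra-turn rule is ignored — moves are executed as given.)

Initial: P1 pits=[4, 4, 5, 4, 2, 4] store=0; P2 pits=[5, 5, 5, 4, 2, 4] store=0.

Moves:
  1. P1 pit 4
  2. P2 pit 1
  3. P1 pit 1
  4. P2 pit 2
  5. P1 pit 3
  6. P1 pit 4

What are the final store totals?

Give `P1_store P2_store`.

Answer: 3 2

Derivation:
Move 1: P1 pit4 -> P1=[4,4,5,4,0,5](1) P2=[5,5,5,4,2,4](0)
Move 2: P2 pit1 -> P1=[4,4,5,4,0,5](1) P2=[5,0,6,5,3,5](1)
Move 3: P1 pit1 -> P1=[4,0,6,5,1,6](1) P2=[5,0,6,5,3,5](1)
Move 4: P2 pit2 -> P1=[5,1,6,5,1,6](1) P2=[5,0,0,6,4,6](2)
Move 5: P1 pit3 -> P1=[5,1,6,0,2,7](2) P2=[6,1,0,6,4,6](2)
Move 6: P1 pit4 -> P1=[5,1,6,0,0,8](3) P2=[6,1,0,6,4,6](2)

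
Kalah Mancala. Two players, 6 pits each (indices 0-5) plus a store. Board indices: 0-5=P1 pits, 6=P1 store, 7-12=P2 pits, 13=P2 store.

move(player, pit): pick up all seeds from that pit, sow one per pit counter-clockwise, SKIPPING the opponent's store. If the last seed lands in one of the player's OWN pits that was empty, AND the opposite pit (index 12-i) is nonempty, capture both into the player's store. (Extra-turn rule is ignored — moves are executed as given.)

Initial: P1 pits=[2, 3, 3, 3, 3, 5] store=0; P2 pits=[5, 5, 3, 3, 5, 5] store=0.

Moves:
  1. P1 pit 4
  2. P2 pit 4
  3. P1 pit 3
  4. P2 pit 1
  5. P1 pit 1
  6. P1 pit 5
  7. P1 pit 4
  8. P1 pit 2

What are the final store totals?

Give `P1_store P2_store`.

Answer: 5 2

Derivation:
Move 1: P1 pit4 -> P1=[2,3,3,3,0,6](1) P2=[6,5,3,3,5,5](0)
Move 2: P2 pit4 -> P1=[3,4,4,3,0,6](1) P2=[6,5,3,3,0,6](1)
Move 3: P1 pit3 -> P1=[3,4,4,0,1,7](2) P2=[6,5,3,3,0,6](1)
Move 4: P2 pit1 -> P1=[3,4,4,0,1,7](2) P2=[6,0,4,4,1,7](2)
Move 5: P1 pit1 -> P1=[3,0,5,1,2,8](2) P2=[6,0,4,4,1,7](2)
Move 6: P1 pit5 -> P1=[4,0,5,1,2,0](3) P2=[7,1,5,5,2,8](2)
Move 7: P1 pit4 -> P1=[4,0,5,1,0,1](4) P2=[7,1,5,5,2,8](2)
Move 8: P1 pit2 -> P1=[4,0,0,2,1,2](5) P2=[8,1,5,5,2,8](2)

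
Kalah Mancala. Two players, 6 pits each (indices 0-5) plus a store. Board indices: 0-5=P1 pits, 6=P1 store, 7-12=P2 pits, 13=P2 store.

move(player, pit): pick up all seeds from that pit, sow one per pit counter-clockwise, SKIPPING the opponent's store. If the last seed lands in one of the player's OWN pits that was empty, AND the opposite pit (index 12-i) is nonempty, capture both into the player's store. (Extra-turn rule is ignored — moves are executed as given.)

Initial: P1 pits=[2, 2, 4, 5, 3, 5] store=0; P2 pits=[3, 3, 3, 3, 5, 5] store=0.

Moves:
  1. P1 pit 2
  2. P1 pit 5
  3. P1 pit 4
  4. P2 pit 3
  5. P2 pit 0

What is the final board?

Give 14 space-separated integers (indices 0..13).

Move 1: P1 pit2 -> P1=[2,2,0,6,4,6](1) P2=[3,3,3,3,5,5](0)
Move 2: P1 pit5 -> P1=[2,2,0,6,4,0](2) P2=[4,4,4,4,6,5](0)
Move 3: P1 pit4 -> P1=[2,2,0,6,0,1](3) P2=[5,5,4,4,6,5](0)
Move 4: P2 pit3 -> P1=[3,2,0,6,0,1](3) P2=[5,5,4,0,7,6](1)
Move 5: P2 pit0 -> P1=[3,2,0,6,0,1](3) P2=[0,6,5,1,8,7](1)

Answer: 3 2 0 6 0 1 3 0 6 5 1 8 7 1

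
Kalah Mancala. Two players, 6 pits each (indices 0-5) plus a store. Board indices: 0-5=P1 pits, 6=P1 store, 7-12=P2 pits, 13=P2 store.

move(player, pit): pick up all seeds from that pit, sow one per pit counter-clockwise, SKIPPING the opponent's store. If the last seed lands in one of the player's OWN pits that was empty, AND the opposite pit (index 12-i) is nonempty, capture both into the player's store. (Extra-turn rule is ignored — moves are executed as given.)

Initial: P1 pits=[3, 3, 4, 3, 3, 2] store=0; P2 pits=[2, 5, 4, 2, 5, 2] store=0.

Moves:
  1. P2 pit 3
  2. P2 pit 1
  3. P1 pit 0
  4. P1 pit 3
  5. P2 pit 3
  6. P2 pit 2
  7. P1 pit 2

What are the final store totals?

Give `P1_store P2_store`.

Answer: 2 2

Derivation:
Move 1: P2 pit3 -> P1=[3,3,4,3,3,2](0) P2=[2,5,4,0,6,3](0)
Move 2: P2 pit1 -> P1=[3,3,4,3,3,2](0) P2=[2,0,5,1,7,4](1)
Move 3: P1 pit0 -> P1=[0,4,5,4,3,2](0) P2=[2,0,5,1,7,4](1)
Move 4: P1 pit3 -> P1=[0,4,5,0,4,3](1) P2=[3,0,5,1,7,4](1)
Move 5: P2 pit3 -> P1=[0,4,5,0,4,3](1) P2=[3,0,5,0,8,4](1)
Move 6: P2 pit2 -> P1=[1,4,5,0,4,3](1) P2=[3,0,0,1,9,5](2)
Move 7: P1 pit2 -> P1=[1,4,0,1,5,4](2) P2=[4,0,0,1,9,5](2)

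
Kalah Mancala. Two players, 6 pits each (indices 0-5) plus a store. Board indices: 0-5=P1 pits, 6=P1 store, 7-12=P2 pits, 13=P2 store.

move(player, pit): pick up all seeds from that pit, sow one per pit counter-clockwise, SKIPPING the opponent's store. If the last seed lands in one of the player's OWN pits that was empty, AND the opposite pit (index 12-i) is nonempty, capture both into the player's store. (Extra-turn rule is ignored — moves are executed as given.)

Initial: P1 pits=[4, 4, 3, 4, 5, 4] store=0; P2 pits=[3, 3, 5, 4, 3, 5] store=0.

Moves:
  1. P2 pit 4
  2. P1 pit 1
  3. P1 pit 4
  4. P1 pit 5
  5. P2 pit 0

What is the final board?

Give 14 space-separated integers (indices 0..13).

Move 1: P2 pit4 -> P1=[5,4,3,4,5,4](0) P2=[3,3,5,4,0,6](1)
Move 2: P1 pit1 -> P1=[5,0,4,5,6,5](0) P2=[3,3,5,4,0,6](1)
Move 3: P1 pit4 -> P1=[5,0,4,5,0,6](1) P2=[4,4,6,5,0,6](1)
Move 4: P1 pit5 -> P1=[5,0,4,5,0,0](2) P2=[5,5,7,6,1,6](1)
Move 5: P2 pit0 -> P1=[5,0,4,5,0,0](2) P2=[0,6,8,7,2,7](1)

Answer: 5 0 4 5 0 0 2 0 6 8 7 2 7 1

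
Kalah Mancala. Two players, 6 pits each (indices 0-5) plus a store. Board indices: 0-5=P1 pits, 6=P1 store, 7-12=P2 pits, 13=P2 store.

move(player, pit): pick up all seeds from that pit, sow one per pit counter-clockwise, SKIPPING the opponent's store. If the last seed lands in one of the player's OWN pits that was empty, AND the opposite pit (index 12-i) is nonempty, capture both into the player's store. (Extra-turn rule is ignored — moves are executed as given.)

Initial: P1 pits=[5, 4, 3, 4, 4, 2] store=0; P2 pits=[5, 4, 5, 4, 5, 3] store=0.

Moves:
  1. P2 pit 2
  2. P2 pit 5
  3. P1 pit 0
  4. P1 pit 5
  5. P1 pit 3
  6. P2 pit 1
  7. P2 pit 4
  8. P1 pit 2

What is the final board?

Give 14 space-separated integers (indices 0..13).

Move 1: P2 pit2 -> P1=[6,4,3,4,4,2](0) P2=[5,4,0,5,6,4](1)
Move 2: P2 pit5 -> P1=[7,5,4,4,4,2](0) P2=[5,4,0,5,6,0](2)
Move 3: P1 pit0 -> P1=[0,6,5,5,5,3](1) P2=[6,4,0,5,6,0](2)
Move 4: P1 pit5 -> P1=[0,6,5,5,5,0](2) P2=[7,5,0,5,6,0](2)
Move 5: P1 pit3 -> P1=[0,6,5,0,6,1](3) P2=[8,6,0,5,6,0](2)
Move 6: P2 pit1 -> P1=[1,6,5,0,6,1](3) P2=[8,0,1,6,7,1](3)
Move 7: P2 pit4 -> P1=[2,7,6,1,7,1](3) P2=[8,0,1,6,0,2](4)
Move 8: P1 pit2 -> P1=[2,7,0,2,8,2](4) P2=[9,1,1,6,0,2](4)

Answer: 2 7 0 2 8 2 4 9 1 1 6 0 2 4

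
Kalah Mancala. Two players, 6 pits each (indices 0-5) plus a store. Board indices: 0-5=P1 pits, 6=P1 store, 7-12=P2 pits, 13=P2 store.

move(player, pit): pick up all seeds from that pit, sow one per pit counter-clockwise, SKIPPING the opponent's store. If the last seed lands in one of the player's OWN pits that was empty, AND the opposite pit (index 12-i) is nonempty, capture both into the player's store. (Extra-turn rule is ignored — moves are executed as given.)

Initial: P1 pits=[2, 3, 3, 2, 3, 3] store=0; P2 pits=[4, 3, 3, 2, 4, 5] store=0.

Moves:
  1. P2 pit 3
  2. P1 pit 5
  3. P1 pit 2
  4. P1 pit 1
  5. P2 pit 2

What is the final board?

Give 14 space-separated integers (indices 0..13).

Answer: 2 0 1 4 5 0 7 0 4 0 1 6 7 0

Derivation:
Move 1: P2 pit3 -> P1=[2,3,3,2,3,3](0) P2=[4,3,3,0,5,6](0)
Move 2: P1 pit5 -> P1=[2,3,3,2,3,0](1) P2=[5,4,3,0,5,6](0)
Move 3: P1 pit2 -> P1=[2,3,0,3,4,0](7) P2=[0,4,3,0,5,6](0)
Move 4: P1 pit1 -> P1=[2,0,1,4,5,0](7) P2=[0,4,3,0,5,6](0)
Move 5: P2 pit2 -> P1=[2,0,1,4,5,0](7) P2=[0,4,0,1,6,7](0)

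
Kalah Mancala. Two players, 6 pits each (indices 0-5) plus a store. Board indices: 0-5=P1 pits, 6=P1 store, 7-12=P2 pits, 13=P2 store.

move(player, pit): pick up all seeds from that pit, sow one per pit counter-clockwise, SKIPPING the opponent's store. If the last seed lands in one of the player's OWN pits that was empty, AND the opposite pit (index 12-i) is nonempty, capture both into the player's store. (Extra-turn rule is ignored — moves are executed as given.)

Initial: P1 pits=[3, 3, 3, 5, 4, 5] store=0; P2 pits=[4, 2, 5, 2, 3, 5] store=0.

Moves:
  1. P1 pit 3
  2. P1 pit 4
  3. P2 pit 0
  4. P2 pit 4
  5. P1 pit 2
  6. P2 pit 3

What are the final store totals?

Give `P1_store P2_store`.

Answer: 2 3

Derivation:
Move 1: P1 pit3 -> P1=[3,3,3,0,5,6](1) P2=[5,3,5,2,3,5](0)
Move 2: P1 pit4 -> P1=[3,3,3,0,0,7](2) P2=[6,4,6,2,3,5](0)
Move 3: P2 pit0 -> P1=[3,3,3,0,0,7](2) P2=[0,5,7,3,4,6](1)
Move 4: P2 pit4 -> P1=[4,4,3,0,0,7](2) P2=[0,5,7,3,0,7](2)
Move 5: P1 pit2 -> P1=[4,4,0,1,1,8](2) P2=[0,5,7,3,0,7](2)
Move 6: P2 pit3 -> P1=[4,4,0,1,1,8](2) P2=[0,5,7,0,1,8](3)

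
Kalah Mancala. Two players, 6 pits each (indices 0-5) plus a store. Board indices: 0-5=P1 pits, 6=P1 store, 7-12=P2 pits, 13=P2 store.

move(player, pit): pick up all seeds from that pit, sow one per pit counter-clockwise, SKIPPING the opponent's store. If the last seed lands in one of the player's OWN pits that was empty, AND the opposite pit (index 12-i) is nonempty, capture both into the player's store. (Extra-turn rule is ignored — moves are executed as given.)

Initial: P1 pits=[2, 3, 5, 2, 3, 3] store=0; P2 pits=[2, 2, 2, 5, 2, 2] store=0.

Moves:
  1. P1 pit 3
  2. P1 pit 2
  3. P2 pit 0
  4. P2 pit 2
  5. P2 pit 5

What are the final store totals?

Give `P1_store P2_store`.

Move 1: P1 pit3 -> P1=[2,3,5,0,4,4](0) P2=[2,2,2,5,2,2](0)
Move 2: P1 pit2 -> P1=[2,3,0,1,5,5](1) P2=[3,2,2,5,2,2](0)
Move 3: P2 pit0 -> P1=[2,3,0,1,5,5](1) P2=[0,3,3,6,2,2](0)
Move 4: P2 pit2 -> P1=[2,3,0,1,5,5](1) P2=[0,3,0,7,3,3](0)
Move 5: P2 pit5 -> P1=[3,4,0,1,5,5](1) P2=[0,3,0,7,3,0](1)

Answer: 1 1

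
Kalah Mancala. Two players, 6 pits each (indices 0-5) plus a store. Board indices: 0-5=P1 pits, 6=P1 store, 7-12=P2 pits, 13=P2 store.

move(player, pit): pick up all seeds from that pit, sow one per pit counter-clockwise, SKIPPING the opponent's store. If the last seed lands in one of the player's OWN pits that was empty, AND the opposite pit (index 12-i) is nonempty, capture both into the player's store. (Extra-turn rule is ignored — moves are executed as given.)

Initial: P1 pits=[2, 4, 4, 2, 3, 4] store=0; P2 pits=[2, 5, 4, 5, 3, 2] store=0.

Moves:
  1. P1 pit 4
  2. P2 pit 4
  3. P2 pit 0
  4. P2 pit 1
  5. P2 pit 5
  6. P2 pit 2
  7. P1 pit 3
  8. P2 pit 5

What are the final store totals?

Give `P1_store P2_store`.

Answer: 1 5

Derivation:
Move 1: P1 pit4 -> P1=[2,4,4,2,0,5](1) P2=[3,5,4,5,3,2](0)
Move 2: P2 pit4 -> P1=[3,4,4,2,0,5](1) P2=[3,5,4,5,0,3](1)
Move 3: P2 pit0 -> P1=[3,4,4,2,0,5](1) P2=[0,6,5,6,0,3](1)
Move 4: P2 pit1 -> P1=[4,4,4,2,0,5](1) P2=[0,0,6,7,1,4](2)
Move 5: P2 pit5 -> P1=[5,5,5,2,0,5](1) P2=[0,0,6,7,1,0](3)
Move 6: P2 pit2 -> P1=[6,6,5,2,0,5](1) P2=[0,0,0,8,2,1](4)
Move 7: P1 pit3 -> P1=[6,6,5,0,1,6](1) P2=[0,0,0,8,2,1](4)
Move 8: P2 pit5 -> P1=[6,6,5,0,1,6](1) P2=[0,0,0,8,2,0](5)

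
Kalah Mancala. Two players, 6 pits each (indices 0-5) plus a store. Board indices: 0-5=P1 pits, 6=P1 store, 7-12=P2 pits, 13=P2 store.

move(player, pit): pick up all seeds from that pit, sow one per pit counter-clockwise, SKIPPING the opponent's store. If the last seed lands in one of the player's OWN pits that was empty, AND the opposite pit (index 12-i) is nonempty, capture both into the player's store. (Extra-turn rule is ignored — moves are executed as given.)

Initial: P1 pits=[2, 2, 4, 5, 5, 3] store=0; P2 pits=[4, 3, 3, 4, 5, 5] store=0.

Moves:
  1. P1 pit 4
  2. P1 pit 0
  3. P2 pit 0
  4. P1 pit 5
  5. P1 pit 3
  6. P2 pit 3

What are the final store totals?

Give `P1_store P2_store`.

Answer: 3 1

Derivation:
Move 1: P1 pit4 -> P1=[2,2,4,5,0,4](1) P2=[5,4,4,4,5,5](0)
Move 2: P1 pit0 -> P1=[0,3,5,5,0,4](1) P2=[5,4,4,4,5,5](0)
Move 3: P2 pit0 -> P1=[0,3,5,5,0,4](1) P2=[0,5,5,5,6,6](0)
Move 4: P1 pit5 -> P1=[0,3,5,5,0,0](2) P2=[1,6,6,5,6,6](0)
Move 5: P1 pit3 -> P1=[0,3,5,0,1,1](3) P2=[2,7,6,5,6,6](0)
Move 6: P2 pit3 -> P1=[1,4,5,0,1,1](3) P2=[2,7,6,0,7,7](1)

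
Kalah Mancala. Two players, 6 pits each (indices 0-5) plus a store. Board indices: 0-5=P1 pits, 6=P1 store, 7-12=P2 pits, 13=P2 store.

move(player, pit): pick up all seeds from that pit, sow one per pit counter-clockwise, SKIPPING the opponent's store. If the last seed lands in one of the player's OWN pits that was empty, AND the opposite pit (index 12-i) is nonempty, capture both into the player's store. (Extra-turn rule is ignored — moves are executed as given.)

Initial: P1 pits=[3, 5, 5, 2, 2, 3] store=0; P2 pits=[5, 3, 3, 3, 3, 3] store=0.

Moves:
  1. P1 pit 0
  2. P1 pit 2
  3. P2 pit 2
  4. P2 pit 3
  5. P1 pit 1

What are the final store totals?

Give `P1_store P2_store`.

Answer: 2 1

Derivation:
Move 1: P1 pit0 -> P1=[0,6,6,3,2,3](0) P2=[5,3,3,3,3,3](0)
Move 2: P1 pit2 -> P1=[0,6,0,4,3,4](1) P2=[6,4,3,3,3,3](0)
Move 3: P2 pit2 -> P1=[0,6,0,4,3,4](1) P2=[6,4,0,4,4,4](0)
Move 4: P2 pit3 -> P1=[1,6,0,4,3,4](1) P2=[6,4,0,0,5,5](1)
Move 5: P1 pit1 -> P1=[1,0,1,5,4,5](2) P2=[7,4,0,0,5,5](1)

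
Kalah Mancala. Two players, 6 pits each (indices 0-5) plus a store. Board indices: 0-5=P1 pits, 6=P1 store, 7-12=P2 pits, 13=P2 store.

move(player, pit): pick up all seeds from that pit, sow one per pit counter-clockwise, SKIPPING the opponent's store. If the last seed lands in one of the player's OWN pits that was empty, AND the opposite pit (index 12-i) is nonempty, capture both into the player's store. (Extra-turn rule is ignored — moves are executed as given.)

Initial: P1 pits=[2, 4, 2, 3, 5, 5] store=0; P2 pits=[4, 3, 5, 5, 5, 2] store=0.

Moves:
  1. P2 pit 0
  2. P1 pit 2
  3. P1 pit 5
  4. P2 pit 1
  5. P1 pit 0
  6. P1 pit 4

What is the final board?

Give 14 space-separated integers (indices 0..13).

Move 1: P2 pit0 -> P1=[2,4,2,3,5,5](0) P2=[0,4,6,6,6,2](0)
Move 2: P1 pit2 -> P1=[2,4,0,4,6,5](0) P2=[0,4,6,6,6,2](0)
Move 3: P1 pit5 -> P1=[2,4,0,4,6,0](1) P2=[1,5,7,7,6,2](0)
Move 4: P2 pit1 -> P1=[2,4,0,4,6,0](1) P2=[1,0,8,8,7,3](1)
Move 5: P1 pit0 -> P1=[0,5,0,4,6,0](10) P2=[1,0,8,0,7,3](1)
Move 6: P1 pit4 -> P1=[0,5,0,4,0,1](11) P2=[2,1,9,1,7,3](1)

Answer: 0 5 0 4 0 1 11 2 1 9 1 7 3 1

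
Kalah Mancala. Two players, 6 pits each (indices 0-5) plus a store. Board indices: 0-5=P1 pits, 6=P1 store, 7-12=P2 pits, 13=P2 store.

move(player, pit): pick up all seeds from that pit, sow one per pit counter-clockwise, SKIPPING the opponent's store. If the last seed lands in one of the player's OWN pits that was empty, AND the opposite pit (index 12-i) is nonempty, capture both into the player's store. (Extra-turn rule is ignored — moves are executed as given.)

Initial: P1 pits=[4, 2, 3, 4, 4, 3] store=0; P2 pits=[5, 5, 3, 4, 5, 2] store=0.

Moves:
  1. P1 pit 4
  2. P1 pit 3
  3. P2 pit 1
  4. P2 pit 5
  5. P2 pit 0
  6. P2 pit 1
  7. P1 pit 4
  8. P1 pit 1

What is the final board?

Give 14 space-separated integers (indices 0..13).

Answer: 7 0 4 1 1 6 2 0 0 6 6 7 1 3

Derivation:
Move 1: P1 pit4 -> P1=[4,2,3,4,0,4](1) P2=[6,6,3,4,5,2](0)
Move 2: P1 pit3 -> P1=[4,2,3,0,1,5](2) P2=[7,6,3,4,5,2](0)
Move 3: P2 pit1 -> P1=[5,2,3,0,1,5](2) P2=[7,0,4,5,6,3](1)
Move 4: P2 pit5 -> P1=[6,3,3,0,1,5](2) P2=[7,0,4,5,6,0](2)
Move 5: P2 pit0 -> P1=[7,3,3,0,1,5](2) P2=[0,1,5,6,7,1](3)
Move 6: P2 pit1 -> P1=[7,3,3,0,1,5](2) P2=[0,0,6,6,7,1](3)
Move 7: P1 pit4 -> P1=[7,3,3,0,0,6](2) P2=[0,0,6,6,7,1](3)
Move 8: P1 pit1 -> P1=[7,0,4,1,1,6](2) P2=[0,0,6,6,7,1](3)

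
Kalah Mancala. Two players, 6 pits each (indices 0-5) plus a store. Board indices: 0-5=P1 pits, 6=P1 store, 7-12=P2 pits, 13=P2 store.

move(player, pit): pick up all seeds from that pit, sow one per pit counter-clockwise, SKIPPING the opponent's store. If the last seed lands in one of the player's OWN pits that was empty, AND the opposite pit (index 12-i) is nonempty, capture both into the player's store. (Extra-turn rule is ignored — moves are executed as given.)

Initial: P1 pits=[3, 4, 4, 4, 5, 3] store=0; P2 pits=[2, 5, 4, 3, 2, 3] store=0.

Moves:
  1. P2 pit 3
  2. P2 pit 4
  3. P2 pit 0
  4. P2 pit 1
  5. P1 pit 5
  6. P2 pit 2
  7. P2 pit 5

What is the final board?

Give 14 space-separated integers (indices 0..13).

Move 1: P2 pit3 -> P1=[3,4,4,4,5,3](0) P2=[2,5,4,0,3,4](1)
Move 2: P2 pit4 -> P1=[4,4,4,4,5,3](0) P2=[2,5,4,0,0,5](2)
Move 3: P2 pit0 -> P1=[4,4,4,4,5,3](0) P2=[0,6,5,0,0,5](2)
Move 4: P2 pit1 -> P1=[5,4,4,4,5,3](0) P2=[0,0,6,1,1,6](3)
Move 5: P1 pit5 -> P1=[5,4,4,4,5,0](1) P2=[1,1,6,1,1,6](3)
Move 6: P2 pit2 -> P1=[6,5,4,4,5,0](1) P2=[1,1,0,2,2,7](4)
Move 7: P2 pit5 -> P1=[7,6,5,5,6,1](1) P2=[1,1,0,2,2,0](5)

Answer: 7 6 5 5 6 1 1 1 1 0 2 2 0 5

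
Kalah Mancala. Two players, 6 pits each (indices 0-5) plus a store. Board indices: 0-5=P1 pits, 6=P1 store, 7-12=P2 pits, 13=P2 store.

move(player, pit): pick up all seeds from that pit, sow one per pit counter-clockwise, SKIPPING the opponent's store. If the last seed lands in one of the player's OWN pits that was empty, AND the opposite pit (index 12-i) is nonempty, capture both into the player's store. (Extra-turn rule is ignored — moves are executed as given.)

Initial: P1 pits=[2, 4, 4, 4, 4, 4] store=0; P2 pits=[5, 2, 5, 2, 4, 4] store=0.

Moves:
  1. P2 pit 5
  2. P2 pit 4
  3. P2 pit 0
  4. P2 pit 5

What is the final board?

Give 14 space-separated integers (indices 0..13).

Move 1: P2 pit5 -> P1=[3,5,5,4,4,4](0) P2=[5,2,5,2,4,0](1)
Move 2: P2 pit4 -> P1=[4,6,5,4,4,4](0) P2=[5,2,5,2,0,1](2)
Move 3: P2 pit0 -> P1=[4,6,5,4,4,4](0) P2=[0,3,6,3,1,2](2)
Move 4: P2 pit5 -> P1=[5,6,5,4,4,4](0) P2=[0,3,6,3,1,0](3)

Answer: 5 6 5 4 4 4 0 0 3 6 3 1 0 3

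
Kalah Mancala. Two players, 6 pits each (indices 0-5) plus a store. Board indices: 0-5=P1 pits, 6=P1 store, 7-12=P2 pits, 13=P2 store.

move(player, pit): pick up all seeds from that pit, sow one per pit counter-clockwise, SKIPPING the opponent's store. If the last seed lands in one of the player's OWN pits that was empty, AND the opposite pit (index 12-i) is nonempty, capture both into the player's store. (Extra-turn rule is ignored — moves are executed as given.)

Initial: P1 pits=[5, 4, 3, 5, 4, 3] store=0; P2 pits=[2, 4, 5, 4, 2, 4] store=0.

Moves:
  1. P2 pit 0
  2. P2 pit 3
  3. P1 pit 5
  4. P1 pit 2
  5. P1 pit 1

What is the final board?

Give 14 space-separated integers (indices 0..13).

Move 1: P2 pit0 -> P1=[5,4,3,5,4,3](0) P2=[0,5,6,4,2,4](0)
Move 2: P2 pit3 -> P1=[6,4,3,5,4,3](0) P2=[0,5,6,0,3,5](1)
Move 3: P1 pit5 -> P1=[6,4,3,5,4,0](1) P2=[1,6,6,0,3,5](1)
Move 4: P1 pit2 -> P1=[6,4,0,6,5,0](3) P2=[0,6,6,0,3,5](1)
Move 5: P1 pit1 -> P1=[6,0,1,7,6,1](3) P2=[0,6,6,0,3,5](1)

Answer: 6 0 1 7 6 1 3 0 6 6 0 3 5 1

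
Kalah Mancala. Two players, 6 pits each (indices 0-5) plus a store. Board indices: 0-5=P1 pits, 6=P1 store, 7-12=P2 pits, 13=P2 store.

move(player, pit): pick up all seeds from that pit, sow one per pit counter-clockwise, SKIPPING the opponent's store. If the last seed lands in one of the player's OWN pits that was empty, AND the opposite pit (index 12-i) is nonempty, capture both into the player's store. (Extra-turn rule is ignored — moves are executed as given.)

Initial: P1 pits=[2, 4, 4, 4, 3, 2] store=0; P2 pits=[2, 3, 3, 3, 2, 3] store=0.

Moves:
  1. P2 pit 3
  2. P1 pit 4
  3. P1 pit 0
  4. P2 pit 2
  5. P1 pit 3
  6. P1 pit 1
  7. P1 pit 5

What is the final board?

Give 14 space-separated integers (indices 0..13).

Answer: 0 0 6 1 2 0 4 5 4 1 2 4 5 1

Derivation:
Move 1: P2 pit3 -> P1=[2,4,4,4,3,2](0) P2=[2,3,3,0,3,4](1)
Move 2: P1 pit4 -> P1=[2,4,4,4,0,3](1) P2=[3,3,3,0,3,4](1)
Move 3: P1 pit0 -> P1=[0,5,5,4,0,3](1) P2=[3,3,3,0,3,4](1)
Move 4: P2 pit2 -> P1=[0,5,5,4,0,3](1) P2=[3,3,0,1,4,5](1)
Move 5: P1 pit3 -> P1=[0,5,5,0,1,4](2) P2=[4,3,0,1,4,5](1)
Move 6: P1 pit1 -> P1=[0,0,6,1,2,5](3) P2=[4,3,0,1,4,5](1)
Move 7: P1 pit5 -> P1=[0,0,6,1,2,0](4) P2=[5,4,1,2,4,5](1)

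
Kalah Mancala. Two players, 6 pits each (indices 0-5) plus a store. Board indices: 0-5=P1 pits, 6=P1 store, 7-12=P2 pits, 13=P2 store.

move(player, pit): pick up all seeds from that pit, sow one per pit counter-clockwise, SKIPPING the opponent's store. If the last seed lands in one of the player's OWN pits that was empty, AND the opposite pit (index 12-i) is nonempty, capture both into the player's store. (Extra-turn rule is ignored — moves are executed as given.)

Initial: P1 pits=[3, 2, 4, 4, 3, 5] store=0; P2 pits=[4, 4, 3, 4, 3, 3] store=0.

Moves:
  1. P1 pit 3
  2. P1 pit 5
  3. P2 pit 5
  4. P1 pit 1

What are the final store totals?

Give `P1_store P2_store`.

Answer: 2 1

Derivation:
Move 1: P1 pit3 -> P1=[3,2,4,0,4,6](1) P2=[5,4,3,4,3,3](0)
Move 2: P1 pit5 -> P1=[3,2,4,0,4,0](2) P2=[6,5,4,5,4,3](0)
Move 3: P2 pit5 -> P1=[4,3,4,0,4,0](2) P2=[6,5,4,5,4,0](1)
Move 4: P1 pit1 -> P1=[4,0,5,1,5,0](2) P2=[6,5,4,5,4,0](1)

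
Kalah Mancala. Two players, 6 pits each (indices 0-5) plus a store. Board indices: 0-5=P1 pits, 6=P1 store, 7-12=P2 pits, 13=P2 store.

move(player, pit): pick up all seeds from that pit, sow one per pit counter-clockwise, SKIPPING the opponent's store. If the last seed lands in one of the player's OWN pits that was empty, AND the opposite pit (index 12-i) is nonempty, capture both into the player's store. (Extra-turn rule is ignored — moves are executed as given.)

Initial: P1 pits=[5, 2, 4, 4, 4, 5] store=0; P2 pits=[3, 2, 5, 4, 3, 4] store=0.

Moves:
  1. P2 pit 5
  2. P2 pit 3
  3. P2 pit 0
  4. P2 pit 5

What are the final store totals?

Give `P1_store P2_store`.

Move 1: P2 pit5 -> P1=[6,3,5,4,4,5](0) P2=[3,2,5,4,3,0](1)
Move 2: P2 pit3 -> P1=[7,3,5,4,4,5](0) P2=[3,2,5,0,4,1](2)
Move 3: P2 pit0 -> P1=[7,3,0,4,4,5](0) P2=[0,3,6,0,4,1](8)
Move 4: P2 pit5 -> P1=[7,3,0,4,4,5](0) P2=[0,3,6,0,4,0](9)

Answer: 0 9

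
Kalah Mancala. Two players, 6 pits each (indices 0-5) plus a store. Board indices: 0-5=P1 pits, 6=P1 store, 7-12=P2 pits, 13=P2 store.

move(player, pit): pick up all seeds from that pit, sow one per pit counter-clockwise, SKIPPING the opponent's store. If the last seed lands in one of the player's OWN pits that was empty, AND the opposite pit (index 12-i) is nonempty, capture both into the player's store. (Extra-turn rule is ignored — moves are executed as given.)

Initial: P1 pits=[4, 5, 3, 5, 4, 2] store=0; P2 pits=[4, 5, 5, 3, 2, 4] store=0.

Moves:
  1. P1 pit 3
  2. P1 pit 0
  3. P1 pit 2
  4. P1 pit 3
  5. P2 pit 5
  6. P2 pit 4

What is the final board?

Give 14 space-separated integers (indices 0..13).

Move 1: P1 pit3 -> P1=[4,5,3,0,5,3](1) P2=[5,6,5,3,2,4](0)
Move 2: P1 pit0 -> P1=[0,6,4,1,6,3](1) P2=[5,6,5,3,2,4](0)
Move 3: P1 pit2 -> P1=[0,6,0,2,7,4](2) P2=[5,6,5,3,2,4](0)
Move 4: P1 pit3 -> P1=[0,6,0,0,8,5](2) P2=[5,6,5,3,2,4](0)
Move 5: P2 pit5 -> P1=[1,7,1,0,8,5](2) P2=[5,6,5,3,2,0](1)
Move 6: P2 pit4 -> P1=[1,7,1,0,8,5](2) P2=[5,6,5,3,0,1](2)

Answer: 1 7 1 0 8 5 2 5 6 5 3 0 1 2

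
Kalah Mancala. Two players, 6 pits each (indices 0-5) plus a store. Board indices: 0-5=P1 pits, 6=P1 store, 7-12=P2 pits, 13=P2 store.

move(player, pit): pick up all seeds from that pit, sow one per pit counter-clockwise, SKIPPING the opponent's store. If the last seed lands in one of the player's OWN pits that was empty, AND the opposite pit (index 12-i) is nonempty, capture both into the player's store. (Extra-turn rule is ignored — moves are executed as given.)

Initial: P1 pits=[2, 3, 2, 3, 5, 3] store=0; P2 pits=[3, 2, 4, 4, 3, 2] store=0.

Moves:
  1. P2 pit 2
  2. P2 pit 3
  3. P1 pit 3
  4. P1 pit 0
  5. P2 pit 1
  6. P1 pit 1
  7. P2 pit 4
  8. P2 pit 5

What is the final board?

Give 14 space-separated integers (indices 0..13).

Move 1: P2 pit2 -> P1=[2,3,2,3,5,3](0) P2=[3,2,0,5,4,3](1)
Move 2: P2 pit3 -> P1=[3,4,2,3,5,3](0) P2=[3,2,0,0,5,4](2)
Move 3: P1 pit3 -> P1=[3,4,2,0,6,4](1) P2=[3,2,0,0,5,4](2)
Move 4: P1 pit0 -> P1=[0,5,3,1,6,4](1) P2=[3,2,0,0,5,4](2)
Move 5: P2 pit1 -> P1=[0,5,0,1,6,4](1) P2=[3,0,1,0,5,4](6)
Move 6: P1 pit1 -> P1=[0,0,1,2,7,5](2) P2=[3,0,1,0,5,4](6)
Move 7: P2 pit4 -> P1=[1,1,2,2,7,5](2) P2=[3,0,1,0,0,5](7)
Move 8: P2 pit5 -> P1=[2,2,3,3,7,5](2) P2=[3,0,1,0,0,0](8)

Answer: 2 2 3 3 7 5 2 3 0 1 0 0 0 8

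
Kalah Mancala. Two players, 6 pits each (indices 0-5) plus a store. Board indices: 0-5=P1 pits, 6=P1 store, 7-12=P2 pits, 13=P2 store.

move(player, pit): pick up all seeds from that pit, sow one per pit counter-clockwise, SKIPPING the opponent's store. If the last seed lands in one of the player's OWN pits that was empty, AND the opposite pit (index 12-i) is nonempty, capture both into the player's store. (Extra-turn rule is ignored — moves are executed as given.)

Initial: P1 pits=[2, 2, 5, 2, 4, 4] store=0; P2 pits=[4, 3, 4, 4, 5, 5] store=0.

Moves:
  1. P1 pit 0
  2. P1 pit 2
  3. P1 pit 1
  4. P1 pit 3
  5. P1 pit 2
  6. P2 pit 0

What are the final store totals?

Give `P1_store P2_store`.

Answer: 7 1

Derivation:
Move 1: P1 pit0 -> P1=[0,3,6,2,4,4](0) P2=[4,3,4,4,5,5](0)
Move 2: P1 pit2 -> P1=[0,3,0,3,5,5](1) P2=[5,4,4,4,5,5](0)
Move 3: P1 pit1 -> P1=[0,0,1,4,6,5](1) P2=[5,4,4,4,5,5](0)
Move 4: P1 pit3 -> P1=[0,0,1,0,7,6](2) P2=[6,4,4,4,5,5](0)
Move 5: P1 pit2 -> P1=[0,0,0,0,7,6](7) P2=[6,4,0,4,5,5](0)
Move 6: P2 pit0 -> P1=[0,0,0,0,7,6](7) P2=[0,5,1,5,6,6](1)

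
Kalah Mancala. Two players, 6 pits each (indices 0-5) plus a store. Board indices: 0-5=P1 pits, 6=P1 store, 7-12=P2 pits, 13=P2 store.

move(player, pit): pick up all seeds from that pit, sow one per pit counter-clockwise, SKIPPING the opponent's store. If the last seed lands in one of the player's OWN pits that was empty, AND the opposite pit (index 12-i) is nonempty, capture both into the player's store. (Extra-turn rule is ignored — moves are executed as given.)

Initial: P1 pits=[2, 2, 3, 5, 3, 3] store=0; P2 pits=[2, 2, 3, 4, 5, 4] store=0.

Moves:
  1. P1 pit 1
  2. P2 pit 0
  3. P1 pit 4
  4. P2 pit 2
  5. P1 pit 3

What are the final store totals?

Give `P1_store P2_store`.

Move 1: P1 pit1 -> P1=[2,0,4,6,3,3](0) P2=[2,2,3,4,5,4](0)
Move 2: P2 pit0 -> P1=[2,0,4,6,3,3](0) P2=[0,3,4,4,5,4](0)
Move 3: P1 pit4 -> P1=[2,0,4,6,0,4](1) P2=[1,3,4,4,5,4](0)
Move 4: P2 pit2 -> P1=[2,0,4,6,0,4](1) P2=[1,3,0,5,6,5](1)
Move 5: P1 pit3 -> P1=[2,0,4,0,1,5](2) P2=[2,4,1,5,6,5](1)

Answer: 2 1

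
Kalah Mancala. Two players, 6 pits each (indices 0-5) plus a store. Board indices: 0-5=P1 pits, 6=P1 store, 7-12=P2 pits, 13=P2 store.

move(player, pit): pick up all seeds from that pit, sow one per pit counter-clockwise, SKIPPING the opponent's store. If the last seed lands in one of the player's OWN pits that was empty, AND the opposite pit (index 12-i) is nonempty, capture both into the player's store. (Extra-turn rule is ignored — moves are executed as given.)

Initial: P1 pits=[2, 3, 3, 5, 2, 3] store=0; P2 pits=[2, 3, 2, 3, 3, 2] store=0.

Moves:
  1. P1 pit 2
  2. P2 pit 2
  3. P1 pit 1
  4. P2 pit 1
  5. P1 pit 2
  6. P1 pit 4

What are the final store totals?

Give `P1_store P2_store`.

Answer: 1 0

Derivation:
Move 1: P1 pit2 -> P1=[2,3,0,6,3,4](0) P2=[2,3,2,3,3,2](0)
Move 2: P2 pit2 -> P1=[2,3,0,6,3,4](0) P2=[2,3,0,4,4,2](0)
Move 3: P1 pit1 -> P1=[2,0,1,7,4,4](0) P2=[2,3,0,4,4,2](0)
Move 4: P2 pit1 -> P1=[2,0,1,7,4,4](0) P2=[2,0,1,5,5,2](0)
Move 5: P1 pit2 -> P1=[2,0,0,8,4,4](0) P2=[2,0,1,5,5,2](0)
Move 6: P1 pit4 -> P1=[2,0,0,8,0,5](1) P2=[3,1,1,5,5,2](0)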